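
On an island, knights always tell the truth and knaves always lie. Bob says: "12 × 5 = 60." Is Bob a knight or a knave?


Statement: "12 × 5 = 60."
Actual: 12 × 5 = 60
Claimed: 60
Statement is TRUE → Bob tells the truth → Knight

Knight


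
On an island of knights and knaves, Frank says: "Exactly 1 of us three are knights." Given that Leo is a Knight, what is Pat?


Frank claims exactly 1 knights among Frank, Leo, Pat.
Given: Leo is a Knight.

Case 1: Frank is a Knight (tells truth)
  Then exactly 1 of the three are knights.
  Counting Frank, Leo: 2 knight(s) so far. Need -1 more → impossible.
Case 2: Frank is a Knave (lies)
  Then the count is NOT 1.
  If Pat = Knave, count = 1 = 1 → claim would be true, contradicts lie.
  If Pat = Knight, count = 2 ≠ 1 → lie confirmed ✓

Pat is a Knight.

Knight


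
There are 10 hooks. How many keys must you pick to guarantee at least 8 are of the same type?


Pigeonhole: to guarantee k in one of n categories, need (k-1)×n + 1.
k = 8, n = 10
Minimum = (8-1) × 10 + 1 = 7 × 10 + 1

71


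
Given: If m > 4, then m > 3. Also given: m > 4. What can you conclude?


Modus ponens: P → Q, P ⊢ Q
P: m > 4
Q: m > 3
We have P → Q and P is true.
By modus ponens, Q must be true.

m > 3


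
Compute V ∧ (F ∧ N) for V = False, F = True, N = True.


V = False, F = True, N = True
Step 1: F ∧ N = True AND True = True
Step 2: V ∧ True = False AND True = False
AND is true only when ALL operands are true.

False


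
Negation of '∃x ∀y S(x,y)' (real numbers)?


Original: ∃x ∀y S(x,y)
Rule: ¬∀→∃, ¬∃→∀, negate predicate.
Negation: ∀x ∃y ¬S(x,y)

∀x ∃y ¬S(x,y)


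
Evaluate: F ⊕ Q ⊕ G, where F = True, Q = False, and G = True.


F = True, Q = False, G = True
Step 1: F ⊕ Q = True XOR False = True
Step 2: True ⊕ G = True XOR True = False
XOR is true when an odd number of operands are true.

False


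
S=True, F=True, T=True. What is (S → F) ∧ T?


S = True, F = True, T = True
Expression: (S → F) ∧ T
Step 1: S → F = True → True (false only if S=True, F=False) = True
Step 2: (True) ∧ T = True AND True = True

True


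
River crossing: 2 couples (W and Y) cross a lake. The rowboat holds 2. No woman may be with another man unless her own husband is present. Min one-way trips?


Label couples W and Y.
1. WW+WY → (far: WW,WY; near: HW,HY)
2. WW ←   (far: WY; near: HW,HY,WW)
3. HW+HY → (far: HW,HY,WY; near: WW)
4. HW ←   (far: HY,WY; near: HW,WW)  — HW returns, since WW is alone on near bank
5. HW+WW → (far: all four; near: empty)
Every state respects the constraint.
Minimum trips = 5

5


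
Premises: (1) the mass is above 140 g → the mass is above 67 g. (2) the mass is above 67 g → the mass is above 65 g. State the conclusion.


Hypothetical syllogism: P → Q, Q → R ⊢ P → R
Premise 1: the mass is above 140 g → the mass is above 67 g
Premise 2: the mass is above 67 g → the mass is above 65 g
Chain the implications: the middle term (the mass is above 67 g) links the two.
Conclusion: If the mass is above 140 g, then the mass is above 65 g.

If the mass is above 140 g, then the mass is above 65 g.


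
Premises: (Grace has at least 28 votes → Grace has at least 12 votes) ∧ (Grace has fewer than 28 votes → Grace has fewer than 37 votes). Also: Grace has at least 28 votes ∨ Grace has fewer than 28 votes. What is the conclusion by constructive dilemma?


Constructive dilemma: (P → Q) ∧ (R → S), P ∨ R ⊢ Q ∨ S
Premise 1: Grace has at least 28 votes → Grace has at least 12 votes
Premise 2: Grace has fewer than 28 votes → Grace has fewer than 37 votes
Premise 3: Grace has at least 28 votes ∨ Grace has fewer than 28 votes
Case 1: Assuming Grace has at least 28 votes, then by Premise 1, Grace has at least 12 votes.
Case 2: Assuming Grace has fewer than 28 votes, then by Premise 2, Grace has fewer than 37 votes.
Since one of Grace has at least 28 votes or Grace has fewer than 28 votes must hold, we get Grace has at least 12 votes or Grace has fewer than 37 votes.

Grace has at least 12 votes or Grace has fewer than 37 votes.


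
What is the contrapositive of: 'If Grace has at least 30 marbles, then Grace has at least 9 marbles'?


Original: If Grace has at least 30 marbles, then Grace has at least 9 marbles
Contrapositive: If ¬Q, then ¬P
Negate Q: not (Grace has at least 9 marbles)
Negate P: not (Grace has at least 30 marbles)

If not (Grace has at least 9 marbles), then not (Grace has at least 30 marbles).


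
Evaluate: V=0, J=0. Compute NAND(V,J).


V AND J = 0
NOT(0) = 1

1


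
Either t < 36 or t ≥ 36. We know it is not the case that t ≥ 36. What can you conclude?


Disjunctive syllogism: P ∨ Q, ¬P ⊢ Q
Disjunction: t < 36 ∨ t ≥ 36
We know it is not the case that t ≥ 36.
By disjunctive syllogism, the other disjunct must be true.

t < 36


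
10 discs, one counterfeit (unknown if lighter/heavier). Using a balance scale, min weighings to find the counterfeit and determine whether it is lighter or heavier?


Let n = 10. 20 possibilities (n discs × lighter/heavier); each weighing has 3 outcomes.
Bound for k weighings: say the first weighing puts j discs on each pan. If it tips, the 2j weighed discs remain suspects (each with a known direction) and k-1 weighings give 3^(k-1) outcomes; 3^(k-1) is odd, so 2j ≤ 3^(k-1) - 1. If it balances, the n - 2j unweighed discs remain with direction unknown: 2(n - 2j) ≤ 3^(k-1) - 1 by the same parity argument. Adding, n ≤ (3^(k-1) - 1) + (3^(k-1) - 1)/2 = (3^k - 3)/2, and the classical three-group strategy achieves this (3 discs in 2 weighings, 12 in 3, 39 in 4, 120 in 5).
So we need the smallest k with (3^k - 3)/2 ≥ 10.
k = 2: (3^2 - 3)/2 = 3 < 10 ✗
k = 3: (3^3 - 3)/2 = 12 ≥ 10 ✓

3


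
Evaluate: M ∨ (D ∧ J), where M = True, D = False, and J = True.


M = True, D = False, J = True
Step 1: D ∧ J = False AND True = False
Step 2: M ∨ False = True OR False = True
AND evaluated first (higher precedence); then OR applied.

True


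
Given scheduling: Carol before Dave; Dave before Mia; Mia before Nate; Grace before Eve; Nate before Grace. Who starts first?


Constraints: Carol before Dave; Dave before Mia; Mia before Nate; Grace before Eve; Nate before Grace
The first task can have nothing scheduled before it, so it must never appear on the right of a 'before'.
Tasks appearing after some 'before': Dave, Mia, Nate, Eve, Grace.
The only task not in that list is Carol → it is first.

Carol


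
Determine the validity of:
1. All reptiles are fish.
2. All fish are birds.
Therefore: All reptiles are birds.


Premise 1: All reptiles are fish.
Premise 2: All fish are birds.
Conclusion: All reptiles are birds.
Barbara syllogism (AAA-1): All A are B, All B are C → All A are C.
Middle term (fish) distributed in premise 2.

Valid


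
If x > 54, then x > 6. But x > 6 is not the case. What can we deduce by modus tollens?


Modus tollens: P → Q, ¬Q ⊢ ¬P
P: x > 54
Q: x > 6
We have P → Q and Q is false.
By modus tollens, P must be false.

It is not the case that x > 54


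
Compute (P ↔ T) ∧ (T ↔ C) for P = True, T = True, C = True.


P = True, T = True, C = True
Step 1: P ↔ T is true when P and T have the same value. Result: True
Step 2: T ↔ C is true when T and C have the same value. Result: True
Step 3: True ∧ True = True

True


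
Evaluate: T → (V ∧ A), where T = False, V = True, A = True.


T = False, V = True, A = True
Step 1: V ∧ A = True AND True = True
Step 2: T → (True): false only when T=True and consequent=False.
Result: True

True


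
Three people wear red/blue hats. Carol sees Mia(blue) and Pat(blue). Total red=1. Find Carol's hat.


Total red = 1, seen red = 0
Own red = 1 - 0 = 1
Carol's hat is red.

red


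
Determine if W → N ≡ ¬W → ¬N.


Expression 1: W → N
Expression 2: ¬W → ¬N
Truth table (W N | Expr1 Expr2):
  T T |   T     T
  T F |   F     T   ← differ
  F T |   T     F   ← differ
  F F |   T     T
Counterexample: W=T, N=F gives Expr1 = F but Expr2 = T, so the expressions are NOT logically equivalent.

No


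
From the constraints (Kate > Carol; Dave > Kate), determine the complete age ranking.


Constraints: Kate > Carol; Dave > Kate
Method: at each step, the next-highest is the one remaining person who never appears on the smaller side of a constraint between remaining people.
  Step 1: remaining {Kate, Carol, Dave}; on the smaller side: {Kate, Carol} → Dave is next (Dave > Kate).
  Step 2: remaining {Kate, Carol}; on the smaller side: {Carol} → Kate is next (Kate > Carol).
  Step 3: only Carol remains → lowest.
Final ranking (highest to lowest):

Dave > Kate > Carol


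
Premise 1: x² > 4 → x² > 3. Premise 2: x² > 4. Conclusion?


Modus ponens: P → Q, P ⊢ Q
P: x² > 4
Q: x² > 3
We have P → Q and P is true.
By modus ponens, Q must be true.

x² > 3


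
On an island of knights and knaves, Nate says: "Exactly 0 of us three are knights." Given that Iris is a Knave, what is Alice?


Nate claims exactly 0 knights among Nate, Iris, Alice.
Given: Iris is a Knave.

Case 1: Nate is a Knight (tells truth)
  Then exactly 0 of the three are knights.
  Counting Nate, Iris: 1 knight(s) so far. Need -1 more → impossible.
Case 2: Nate is a Knave (lies)
  Then the count is NOT 0.
  If Alice = Knave, count = 0 = 0 → claim would be true, contradicts lie.
  If Alice = Knight, count = 1 ≠ 0 → lie confirmed ✓

Alice is a Knight.

Knight


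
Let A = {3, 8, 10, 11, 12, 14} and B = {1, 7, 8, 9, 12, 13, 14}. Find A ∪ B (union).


A = {3, 8, 10, 11, 12, 14}
B = {1, 7, 8, 9, 12, 13, 14}
Operation: union
All elements combined: 1, 3, 7, 8, 9, 10, 11, 12, 13, 14

{1, 3, 7, 8, 9, 10, 11, 12, 13, 14}


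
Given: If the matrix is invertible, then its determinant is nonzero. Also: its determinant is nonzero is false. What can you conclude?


Modus tollens: P → Q, ¬Q ⊢ ¬P
P: the matrix is invertible
Q: its determinant is nonzero
We have P → Q and Q is false.
By modus tollens, P must be false.

It is not the case that the matrix is invertible


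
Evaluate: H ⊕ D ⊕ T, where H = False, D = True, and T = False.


H = False, D = True, T = False
Step 1: H ⊕ D = False XOR True = True
Step 2: True ⊕ T = True XOR False = True
XOR is true when an odd number of operands are true.

True


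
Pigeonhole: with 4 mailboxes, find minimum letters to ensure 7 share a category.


Pigeonhole: to guarantee k in one of n categories, need (k-1)×n + 1.
k = 7, n = 4
Minimum = (7-1) × 4 + 1 = 6 × 4 + 1

25


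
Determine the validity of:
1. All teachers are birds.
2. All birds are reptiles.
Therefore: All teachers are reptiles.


Premise 1: All teachers are birds.
Premise 2: All birds are reptiles.
Conclusion: All teachers are reptiles.
Barbara syllogism (AAA-1): All A are B, All B are C → All A are C.
Middle term (birds) distributed in premise 2.

Valid


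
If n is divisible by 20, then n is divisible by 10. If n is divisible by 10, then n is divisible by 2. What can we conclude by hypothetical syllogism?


Hypothetical syllogism: P → Q, Q → R ⊢ P → R
Premise 1: n is divisible by 20 → n is divisible by 10
Premise 2: n is divisible by 10 → n is divisible by 2
Chain the implications: the middle term (n is divisible by 10) links the two.
Conclusion: If n is divisible by 20, then n is divisible by 2.

If n is divisible by 20, then n is divisible by 2.


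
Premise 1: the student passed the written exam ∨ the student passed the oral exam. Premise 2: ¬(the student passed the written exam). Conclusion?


Disjunctive syllogism: P ∨ Q, ¬P ⊢ Q
Disjunction: the student passed the written exam ∨ the student passed the oral exam
We know it is not the case that the student passed the written exam.
By disjunctive syllogism, the other disjunct must be true.

The student passed the oral exam


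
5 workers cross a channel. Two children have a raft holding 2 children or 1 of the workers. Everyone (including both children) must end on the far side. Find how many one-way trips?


Per crossing of one of the workers: children→, one←, one of the workers→, one← = 4 trips
5 × 4 = 20, + 1 final children→ = 21
Minimum trips = 21

21


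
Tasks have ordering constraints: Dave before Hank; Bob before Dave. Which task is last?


Constraints: Dave before Hank; Bob before Dave
The last task can have nothing scheduled after it, so it must never appear on the left of a 'before'.
Tasks appearing before some other task: Dave, Bob.
The only task not in that list is Hank → it is last.

Hank


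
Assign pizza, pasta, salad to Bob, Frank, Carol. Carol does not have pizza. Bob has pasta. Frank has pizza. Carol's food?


From clues:
  Bob → pasta
  Frank → pizza
By elimination, Carol gets the remaining.

salad


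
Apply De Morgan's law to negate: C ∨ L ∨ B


De Morgan's law: ¬(P ∨ Q ∨ R) ≡ ¬P ∧ ¬Q ∧ ¬R
¬(C ∨ L ∨ B) = ¬C ∧ ¬L ∧ ¬B

¬C ∧ ¬L ∧ ¬B


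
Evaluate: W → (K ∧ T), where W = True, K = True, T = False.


W = True, K = True, T = False
Step 1: K ∧ T = True AND False = False
Step 2: W → (False): false only when W=True and consequent=False.
Result: False

False


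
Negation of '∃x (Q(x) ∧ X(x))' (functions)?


Original: ∃x (Q(x) ∧ X(x))
Rule: ¬∀→∃, ¬∃→∀, negate predicate.
Negation: ∀x (¬Q(x) ∨ ¬X(x))

∀x (¬Q(x) ∨ ¬X(x))


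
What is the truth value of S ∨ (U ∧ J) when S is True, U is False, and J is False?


S = True, U = False, J = False
Step 1: U ∧ J = False AND False = False
Step 2: S ∨ False = True OR False = True
AND evaluated first (higher precedence); then OR applied.

True


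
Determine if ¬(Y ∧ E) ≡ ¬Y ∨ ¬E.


Expression 1: ¬(Y ∧ E)
Expression 2: ¬Y ∨ ¬E
Truth table (Y E | Expr1 Expr2):
  T T |   F     F
  T F |   T     T
  F T |   T     T
  F F |   T     T
All 4 rows agree, so the expressions are logically equivalent.

Yes


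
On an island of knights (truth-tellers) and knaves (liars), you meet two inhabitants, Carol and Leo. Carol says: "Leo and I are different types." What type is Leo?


Carol says: "Leo and I are different types."
Case 1: Carol is a Knight (truth-teller)
  Statement is true → they ARE different → Leo is a Knave
Case 2: Carol is a Knave (liar)
  Statement is false → they are NOT different → Leo is a Knave
In both cases, Leo is a Knave.

Knave


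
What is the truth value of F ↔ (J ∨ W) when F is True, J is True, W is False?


F = True, J = True, W = False
Step 1: J ∨ W = True OR False = True
Step 2: F ↔ (True): true when both sides have same truth value.
Result: True ↔ True = True

True


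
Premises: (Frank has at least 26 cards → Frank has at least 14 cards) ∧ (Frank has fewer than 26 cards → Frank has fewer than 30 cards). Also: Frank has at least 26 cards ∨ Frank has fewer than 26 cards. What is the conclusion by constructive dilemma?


Constructive dilemma: (P → Q) ∧ (R → S), P ∨ R ⊢ Q ∨ S
Premise 1: Frank has at least 26 cards → Frank has at least 14 cards
Premise 2: Frank has fewer than 26 cards → Frank has fewer than 30 cards
Premise 3: Frank has at least 26 cards ∨ Frank has fewer than 26 cards
Case 1: Assuming Frank has at least 26 cards, then by Premise 1, Frank has at least 14 cards.
Case 2: Assuming Frank has fewer than 26 cards, then by Premise 2, Frank has fewer than 30 cards.
Since one of Frank has at least 26 cards or Frank has fewer than 26 cards must hold, we get Frank has at least 14 cards or Frank has fewer than 30 cards.

Frank has at least 14 cards or Frank has fewer than 30 cards.


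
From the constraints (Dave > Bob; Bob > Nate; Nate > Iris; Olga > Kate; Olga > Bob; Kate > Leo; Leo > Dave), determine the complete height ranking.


Constraints: Dave > Bob; Bob > Nate; Nate > Iris; Olga > Kate; Olga > Bob; Kate > Leo; Leo > Dave
Method: at each step, the next-highest is the one remaining person who never appears on the smaller side of a constraint between remaining people.
  Step 1: remaining {Leo, Nate, Kate, Dave, Bob, Olga, Iris}; on the smaller side: {Leo, Nate, Kate, Dave, Bob, Iris} → Olga is next (Olga > Kate; Olga > Bob).
  Step 2: remaining {Leo, Nate, Kate, Dave, Bob, Iris}; on the smaller side: {Leo, Nate, Dave, Bob, Iris} → Kate is next (Kate > Leo).
  Step 3: remaining {Leo, Nate, Dave, Bob, Iris}; on the smaller side: {Nate, Dave, Bob, Iris} → Leo is next (Leo > Dave).
  Step 4: remaining {Nate, Dave, Bob, Iris}; on the smaller side: {Nate, Bob, Iris} → Dave is next (Dave > Bob).
  Step 5: remaining {Nate, Bob, Iris}; on the smaller side: {Nate, Iris} → Bob is next (Bob > Nate).
  Step 6: remaining {Nate, Iris}; on the smaller side: {Iris} → Nate is next (Nate > Iris).
  Step 7: only Iris remains → lowest.
Final ranking (highest to lowest):

Olga > Kate > Leo > Dave > Bob > Nate > Iris


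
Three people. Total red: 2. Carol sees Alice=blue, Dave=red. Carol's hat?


Total red = 2, seen red = 1
Own red = 2 - 1 = 1
Carol's hat is red.

red


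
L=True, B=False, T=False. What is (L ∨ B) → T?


L = True, B = False, T = False
Expression: (L ∨ B) → T
Step 1: L ∨ B = True OR False = True
Step 2: (True) → T = True → False (false only if antecedent True and consequent False) = False

False


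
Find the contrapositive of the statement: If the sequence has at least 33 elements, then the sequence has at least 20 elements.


Original: If the sequence has at least 33 elements, then the sequence has at least 20 elements
Contrapositive: If ¬Q, then ¬P
Negate Q: not (the sequence has at least 20 elements)
Negate P: not (the sequence has at least 33 elements)

If not (the sequence has at least 20 elements), then not (the sequence has at least 33 elements).


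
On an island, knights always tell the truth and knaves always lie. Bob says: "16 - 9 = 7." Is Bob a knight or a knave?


Statement: "16 - 9 = 7."
Actual: 16 - 9 = 7
Claimed: 7
Statement is TRUE → Bob tells the truth → Knight

Knight


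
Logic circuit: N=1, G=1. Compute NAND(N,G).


N AND G = 1
NOT(1) = 0

0


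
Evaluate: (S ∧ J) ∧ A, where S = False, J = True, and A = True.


S = False, J = True, A = True
Step 1: S ∧ J = False AND True = False
Step 2: False ∧ A = False AND True = False
AND is true only when ALL operands are true.

False


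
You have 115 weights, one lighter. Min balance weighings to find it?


Each weighing has 3 outcomes (left heavy / balance / right heavy), so k weighings distinguish at most 3^k cases; splitting into three near-equal groups achieves this.
Need 3^k ≥ 115: 3^4 = 81 < 115 ≤ 3^5 = 243
k = ⌈log₃(115)⌉ = 5

5


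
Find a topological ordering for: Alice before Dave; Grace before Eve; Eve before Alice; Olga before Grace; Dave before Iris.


Constraints: Alice before Dave; Grace before Eve; Eve before Alice; Olga before Grace; Dave before Iris
Method: repeatedly schedule the remaining task that has no remaining task required before it.
  Step 1: remaining {Alice, Dave, Iris, Olga, Grace, Eve}; every task except Olga still has a predecessor pending → schedule Olga.
  Step 2: remaining {Alice, Dave, Iris, Grace, Eve}; every task except Grace still has a predecessor pending → schedule Grace.
  Step 3: remaining {Alice, Dave, Iris, Eve}; every task except Eve still has a predecessor pending → schedule Eve.
  Step 4: remaining {Alice, Dave, Iris}; every task except Alice still has a predecessor pending → schedule Alice.
  Step 5: remaining {Dave, Iris}; every task except Dave still has a predecessor pending → schedule Dave.
  Step 6: only Iris remains → schedule Iris.
Resulting order:

Olga → Grace → Eve → Alice → Dave → Iris


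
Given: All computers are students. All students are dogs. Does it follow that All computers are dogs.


Premise 1: All computers are students.
Premise 2: All students are dogs.
Conclusion: All computers are dogs.
Barbara syllogism (AAA-1): All A are B, All B are C → All A are C.
Middle term (students) distributed in premise 2.

Valid


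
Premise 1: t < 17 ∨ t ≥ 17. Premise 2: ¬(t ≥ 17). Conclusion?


Disjunctive syllogism: P ∨ Q, ¬P ⊢ Q
Disjunction: t < 17 ∨ t ≥ 17
We know it is not the case that t ≥ 17.
By disjunctive syllogism, the other disjunct must be true.

t < 17


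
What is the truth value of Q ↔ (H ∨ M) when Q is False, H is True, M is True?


Q = False, H = True, M = True
Step 1: H ∨ M = True OR True = True
Step 2: Q ↔ (True): true when both sides have same truth value.
Result: False ↔ True = False

False


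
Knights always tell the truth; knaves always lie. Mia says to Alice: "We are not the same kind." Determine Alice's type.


Mia says: "We are not the same kind."
Case 1: Mia is a Knight (truth-teller)
  Statement is true → they ARE different → Alice is a Knave
Case 2: Mia is a Knave (liar)
  Statement is false → they are NOT different → Alice is a Knave
In both cases, Alice is a Knave.

Knave


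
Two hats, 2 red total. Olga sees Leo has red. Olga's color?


Total red = 2, Leo = red
Red accounted for: 1
Remaining for Olga: 1
Olga's hat is red.

red


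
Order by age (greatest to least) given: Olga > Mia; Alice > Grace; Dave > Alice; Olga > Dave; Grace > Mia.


Constraints: Olga > Mia; Alice > Grace; Dave > Alice; Olga > Dave; Grace > Mia
Method: at each step, the next-highest is the one remaining person who never appears on the smaller side of a constraint between remaining people.
  Step 1: remaining {Alice, Olga, Dave, Grace, Mia}; on the smaller side: {Alice, Dave, Grace, Mia} → Olga is next (Olga > Mia; Olga > Dave).
  Step 2: remaining {Alice, Dave, Grace, Mia}; on the smaller side: {Alice, Grace, Mia} → Dave is next (Dave > Alice).
  Step 3: remaining {Alice, Grace, Mia}; on the smaller side: {Grace, Mia} → Alice is next (Alice > Grace).
  Step 4: remaining {Grace, Mia}; on the smaller side: {Mia} → Grace is next (Grace > Mia).
  Step 5: only Mia remains → lowest.
Final ranking (highest to lowest):

Olga > Dave > Alice > Grace > Mia


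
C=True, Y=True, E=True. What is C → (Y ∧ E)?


C = True, Y = True, E = True
Expression: C → (Y ∧ E)
Step 1: Y ∧ E = True AND True = True
Step 2: C → (True) = True → True = True

True


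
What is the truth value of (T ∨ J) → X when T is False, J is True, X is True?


T = False, J = True, X = True
Step 1: T ∨ J = False OR True = True
Step 2: (True) → X: false only when antecedent=True and X=False.
Result: True

True


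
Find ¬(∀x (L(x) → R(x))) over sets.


Original: ∀x (L(x) → R(x))
Rule: ¬∀→∃, ¬∃→∀, negate predicate.
Negation: ∃x (L(x) ∧ ¬R(x))

∃x (L(x) ∧ ¬R(x))


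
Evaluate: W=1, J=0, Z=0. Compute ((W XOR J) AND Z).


W XOR J = 1^0 = 1
1 AND 0 = 0

0


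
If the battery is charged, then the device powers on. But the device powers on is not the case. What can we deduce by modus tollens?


Modus tollens: P → Q, ¬Q ⊢ ¬P
P: the battery is charged
Q: the device powers on
We have P → Q and Q is false.
By modus tollens, P must be false.

It is not the case that the battery is charged


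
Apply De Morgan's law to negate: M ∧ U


De Morgan's law: ¬(P ∧ Q) ≡ ¬P ∨ ¬Q
¬(M ∧ U) = ¬M ∨ ¬U

¬M ∨ ¬U


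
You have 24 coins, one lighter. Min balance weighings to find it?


Each weighing has 3 outcomes (left heavy / balance / right heavy), so k weighings distinguish at most 3^k cases; splitting into three near-equal groups achieves this.
Need 3^k ≥ 24: 3^2 = 9 < 24 ≤ 3^3 = 27
k = ⌈log₃(24)⌉ = 3

3


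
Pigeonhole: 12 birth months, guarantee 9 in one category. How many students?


Pigeonhole: to guarantee k in one of n categories, need (k-1)×n + 1.
k = 9, n = 12
Minimum = (9-1) × 12 + 1 = 8 × 12 + 1

97


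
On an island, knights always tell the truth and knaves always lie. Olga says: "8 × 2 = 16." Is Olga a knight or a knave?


Statement: "8 × 2 = 16."
Actual: 8 × 2 = 16
Claimed: 16
Statement is TRUE → Olga tells the truth → Knight

Knight


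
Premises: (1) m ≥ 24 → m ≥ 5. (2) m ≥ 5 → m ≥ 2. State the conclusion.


Hypothetical syllogism: P → Q, Q → R ⊢ P → R
Premise 1: m ≥ 24 → m ≥ 5
Premise 2: m ≥ 5 → m ≥ 2
Chain the implications: the middle term (m ≥ 5) links the two.
Conclusion: If m ≥ 24, then m ≥ 2.

If m ≥ 24, then m ≥ 2.


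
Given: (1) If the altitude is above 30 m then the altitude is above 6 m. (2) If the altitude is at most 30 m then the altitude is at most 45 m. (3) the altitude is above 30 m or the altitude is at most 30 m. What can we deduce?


Constructive dilemma: (P → Q) ∧ (R → S), P ∨ R ⊢ Q ∨ S
Premise 1: the altitude is above 30 m → the altitude is above 6 m
Premise 2: the altitude is at most 30 m → the altitude is at most 45 m
Premise 3: the altitude is above 30 m ∨ the altitude is at most 30 m
Case 1: Assuming the altitude is above 30 m, then by Premise 1, the altitude is above 6 m.
Case 2: Assuming the altitude is at most 30 m, then by Premise 2, the altitude is at most 45 m.
Since one of the altitude is above 30 m or the altitude is at most 30 m must hold, we get the altitude is above 6 m or the altitude is at most 45 m.

The altitude is above 6 m or the altitude is at most 45 m.


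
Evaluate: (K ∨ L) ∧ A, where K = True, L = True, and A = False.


K = True, L = True, A = False
Step 1: K ∨ L = True OR True = True
Step 2: True ∧ A = True AND False = False
OR is true when at least one operand is true; AND requires both.

False


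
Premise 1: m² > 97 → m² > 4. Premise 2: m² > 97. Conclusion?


Modus ponens: P → Q, P ⊢ Q
P: m² > 97
Q: m² > 4
We have P → Q and P is true.
By modus ponens, Q must be true.

m² > 4


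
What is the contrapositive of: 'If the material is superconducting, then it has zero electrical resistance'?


Original: If the material is superconducting, then it has zero electrical resistance
Contrapositive: If ¬Q, then ¬P
Negate Q: not (it has zero electrical resistance)
Negate P: not (the material is superconducting)

If not (it has zero electrical resistance), then not (the material is superconducting).


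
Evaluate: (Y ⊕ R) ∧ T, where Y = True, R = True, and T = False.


Y = True, R = True, T = False
Step 1: Y ⊕ R = True XOR True = False
Step 2: False ∧ T = False AND False = False
XOR true when exactly one of Y,R is true; then AND with T.

False


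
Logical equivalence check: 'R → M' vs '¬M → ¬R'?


Expression 1: R → M
Expression 2: ¬M → ¬R
Truth table (R M | Expr1 Expr2):
  T T |   T     T
  T F |   F     F
  F T |   T     T
  F F |   T     T
All 4 rows agree, so the expressions are logically equivalent.

Yes


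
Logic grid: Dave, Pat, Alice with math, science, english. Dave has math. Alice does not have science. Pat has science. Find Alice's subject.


From clues:
  Pat → science
  Dave → math
By elimination, Alice gets the remaining.

english


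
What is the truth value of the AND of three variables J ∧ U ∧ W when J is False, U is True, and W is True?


J = False, U = True, W = True
Step 1: J ∧ U = False AND True = False
Step 2: (False) ∧ W = (False) AND True = False
AND is true only when ALL operands are true.

False


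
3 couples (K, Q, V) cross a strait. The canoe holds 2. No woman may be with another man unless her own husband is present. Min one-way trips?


Label couples K, Q, V (H = husband, W = wife).
Counting alone: 6 people, the canoe carries 2 and someone must bring it back, so each round trip nets at most +1 on the far side until the last crossing → at least 9 trips. The jealousy constraint makes 9 impossible; the shortest valid schedule has 11:
1. WK+WQ →  (far: WK,WQ; near: HK,HQ,HV,WV)
2. WK ←       (far: WQ; near: HK,HQ,HV,WK,WV)
3. WK+WV →  (far: WK,WQ,WV; near: HK,HQ,HV)
4. WK ←       (far: WQ,WV; near: HK,HQ,HV,WK)
5. HQ+HV →  (far: HQ,WQ,HV,WV; near: HK,WK)
6. HQ+WQ ←  (far: HV,WV; near: HK,WK,HQ,WQ)
7. HK+HQ →  (far: HK,HQ,HV,WV; near: WK,WQ)
8. WV ←       (far: HK,HQ,HV; near: WK,WQ,WV)
9. WK+WQ →  (far: HK,WK,HQ,WQ,HV; near: WV)
10. HV ←      (far: HK,WK,HQ,WQ; near: HV,WV)
11. HV+WV → (far: all six; near: empty)
In every state each wife is either with her husband or with no other man.
Minimum trips = 11

11


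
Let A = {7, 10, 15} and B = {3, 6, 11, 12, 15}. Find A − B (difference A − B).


A = {7, 10, 15}
B = {3, 6, 11, 12, 15}
Operation: difference A − B
In A but not B: 7, 10

{7, 10}


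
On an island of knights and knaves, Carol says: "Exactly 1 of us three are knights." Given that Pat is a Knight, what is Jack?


Carol claims exactly 1 knights among Carol, Pat, Jack.
Given: Pat is a Knight.

Case 1: Carol is a Knight (tells truth)
  Then exactly 1 of the three are knights.
  Counting Carol, Pat: 2 knight(s) so far. Need -1 more → impossible.
Case 2: Carol is a Knave (lies)
  Then the count is NOT 1.
  If Jack = Knave, count = 1 = 1 → claim would be true, contradicts lie.
  If Jack = Knight, count = 2 ≠ 1 → lie confirmed ✓

Jack is a Knight.

Knight


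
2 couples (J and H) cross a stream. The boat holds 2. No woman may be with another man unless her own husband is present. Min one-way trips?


Label couples J and H.
1. WJ+WH → (far: WJ,WH; near: HJ,HH)
2. WJ ←   (far: WH; near: HJ,HH,WJ)
3. HJ+HH → (far: HJ,HH,WH; near: WJ)
4. HJ ←   (far: HH,WH; near: HJ,WJ)  — HJ returns, since WJ is alone on near bank
5. HJ+WJ → (far: all four; near: empty)
Every state respects the constraint.
Minimum trips = 5

5


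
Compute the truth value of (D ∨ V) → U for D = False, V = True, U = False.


D = False, V = True, U = False
Step 1: D ∨ V = False OR True = True
Step 2: (True) → U: false only when antecedent=True and U=False.
Result: False

False


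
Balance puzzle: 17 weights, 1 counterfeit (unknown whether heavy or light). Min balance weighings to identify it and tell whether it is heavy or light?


Let n = 17. 34 possibilities (n weights × lighter/heavier); each weighing has 3 outcomes.
Bound for k weighings: say the first weighing puts j weights on each pan. If it tips, the 2j weighed weights remain suspects (each with a known direction) and k-1 weighings give 3^(k-1) outcomes; 3^(k-1) is odd, so 2j ≤ 3^(k-1) - 1. If it balances, the n - 2j unweighed weights remain with direction unknown: 2(n - 2j) ≤ 3^(k-1) - 1 by the same parity argument. Adding, n ≤ (3^(k-1) - 1) + (3^(k-1) - 1)/2 = (3^k - 3)/2, and the classical three-group strategy achieves this (3 weights in 2 weighings, 12 in 3, 39 in 4, 120 in 5).
So we need the smallest k with (3^k - 3)/2 ≥ 17.
k = 3: (3^3 - 3)/2 = 12 < 17 ✗
k = 4: (3^4 - 3)/2 = 39 ≥ 17 ✓

4


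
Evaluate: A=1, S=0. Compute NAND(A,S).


A AND S = 0
NOT(0) = 1

1


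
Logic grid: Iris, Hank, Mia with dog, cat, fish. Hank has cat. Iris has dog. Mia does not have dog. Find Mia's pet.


From clues:
  Hank → cat
  Iris → dog
By elimination, Mia gets the remaining.

fish


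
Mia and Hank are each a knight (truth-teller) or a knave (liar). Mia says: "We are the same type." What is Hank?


Mia says: "We are the same type."
Case 1: Mia is a Knight (truth-teller)
  Statement is true → they ARE the same → Hank is also a Knight
Case 2: Mia is a Knave (liar)
  Statement is false → they are NOT the same → Hank is a Knight
In both cases, Hank is a Knight.

Knight


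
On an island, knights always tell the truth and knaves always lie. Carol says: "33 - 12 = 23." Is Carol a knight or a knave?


Statement: "33 - 12 = 23."
Actual: 33 - 12 = 21
Claimed: 23
Statement is FALSE → Carol lies → Knave

Knave


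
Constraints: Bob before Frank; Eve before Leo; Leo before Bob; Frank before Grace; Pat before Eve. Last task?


Constraints: Bob before Frank; Eve before Leo; Leo before Bob; Frank before Grace; Pat before Eve
The last task can have nothing scheduled after it, so it must never appear on the left of a 'before'.
Tasks appearing before some other task: Bob, Eve, Leo, Frank, Pat.
The only task not in that list is Grace → it is last.

Grace


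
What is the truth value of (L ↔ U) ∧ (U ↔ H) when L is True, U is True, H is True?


L = True, U = True, H = True
Step 1: L ↔ U is true when L and U have the same value. Result: True
Step 2: U ↔ H is true when U and H have the same value. Result: True
Step 3: True ∧ True = True

True


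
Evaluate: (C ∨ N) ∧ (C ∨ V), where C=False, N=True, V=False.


C = False, N = True, V = False
Expression: (C ∨ N) ∧ (C ∨ V)
Step 1: C ∨ N = False OR True = True
Step 2: C ∨ V = False OR False = False
Step 3: (True) ∧ (False) = True AND False = False

False


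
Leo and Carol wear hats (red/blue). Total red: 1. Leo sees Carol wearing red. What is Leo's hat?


Total red = 1, Carol = red
Red accounted for: 1
Remaining for Leo: 0
Leo's hat is blue.

blue


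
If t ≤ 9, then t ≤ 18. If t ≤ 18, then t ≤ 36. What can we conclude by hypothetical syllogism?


Hypothetical syllogism: P → Q, Q → R ⊢ P → R
Premise 1: t ≤ 9 → t ≤ 18
Premise 2: t ≤ 18 → t ≤ 36
Chain the implications: the middle term (t ≤ 18) links the two.
Conclusion: If t ≤ 9, then t ≤ 36.

If t ≤ 9, then t ≤ 36.


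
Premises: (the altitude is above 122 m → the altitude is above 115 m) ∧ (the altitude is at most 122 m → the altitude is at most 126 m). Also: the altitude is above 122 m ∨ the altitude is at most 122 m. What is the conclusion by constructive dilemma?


Constructive dilemma: (P → Q) ∧ (R → S), P ∨ R ⊢ Q ∨ S
Premise 1: the altitude is above 122 m → the altitude is above 115 m
Premise 2: the altitude is at most 122 m → the altitude is at most 126 m
Premise 3: the altitude is above 122 m ∨ the altitude is at most 122 m
Case 1: Assuming the altitude is above 122 m, then by Premise 1, the altitude is above 115 m.
Case 2: Assuming the altitude is at most 122 m, then by Premise 2, the altitude is at most 126 m.
Since one of the altitude is above 122 m or the altitude is at most 122 m must hold, we get the altitude is above 115 m or the altitude is at most 126 m.

The altitude is above 115 m or the altitude is at most 126 m.


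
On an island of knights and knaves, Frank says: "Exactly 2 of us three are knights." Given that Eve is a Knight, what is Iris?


Frank claims exactly 2 knights among Frank, Eve, Iris.
Given: Eve is a Knight.

Case 1: Frank is a Knight (tells truth)
  Then exactly 2 of the three are knights.
  Counting Frank, Eve: 2 knight(s) so far. Need 0 more → Iris = Knave.
Case 2: Frank is a Knave (lies)
  Then the count is NOT 2.
  If Iris = Knight, count = 2 = 2 → claim would be true, contradicts lie.
  If Iris = Knave, count = 1 ≠ 2 → lie confirmed ✓

Iris is a Knave.

Knave


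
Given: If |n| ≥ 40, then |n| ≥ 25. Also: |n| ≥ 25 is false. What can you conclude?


Modus tollens: P → Q, ¬Q ⊢ ¬P
P: |n| ≥ 40
Q: |n| ≥ 25
We have P → Q and Q is false.
By modus tollens, P must be false.

It is not the case that |n| ≥ 40


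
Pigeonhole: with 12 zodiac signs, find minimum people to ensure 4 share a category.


Pigeonhole: to guarantee k in one of n categories, need (k-1)×n + 1.
k = 4, n = 12
Minimum = (4-1) × 12 + 1 = 3 × 12 + 1

37


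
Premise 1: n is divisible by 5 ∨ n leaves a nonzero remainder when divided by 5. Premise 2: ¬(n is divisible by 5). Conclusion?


Disjunctive syllogism: P ∨ Q, ¬P ⊢ Q
Disjunction: n is divisible by 5 ∨ n leaves a nonzero remainder when divided by 5
We know it is not the case that n is divisible by 5.
By disjunctive syllogism, the other disjunct must be true.

n leaves a nonzero remainder when divided by 5


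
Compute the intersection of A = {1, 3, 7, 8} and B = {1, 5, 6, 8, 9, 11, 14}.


A = {1, 3, 7, 8}
B = {1, 5, 6, 8, 9, 11, 14}
Operation: intersection
Elements in both: 1, 8

{1, 8}


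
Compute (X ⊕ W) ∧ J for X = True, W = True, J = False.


X = True, W = True, J = False
Step 1: X ⊕ W = True XOR True = False
Step 2: False ∧ J = False AND False = False
XOR true when exactly one of X,W is true; then AND with J.

False


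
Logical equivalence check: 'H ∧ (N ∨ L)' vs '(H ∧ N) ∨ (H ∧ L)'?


Expression 1: H ∧ (N ∨ L)
Expression 2: (H ∧ N) ∨ (H ∧ L)
Truth table (H N L | Expr1 Expr2):
  T T T |   T     T
  T T F |   T     T
  T F T |   T     T
  T F F |   F     F
  F T T |   F     F
  F T F |   F     F
  F F T |   F     F
  F F F |   F     F
All 8 rows agree, so the expressions are logically equivalent.

Yes


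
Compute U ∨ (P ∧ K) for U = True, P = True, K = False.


U = True, P = True, K = False
Step 1: P ∧ K = True AND False = False
Step 2: U ∨ False = True OR False = True
AND evaluated first (higher precedence); then OR applied.

True


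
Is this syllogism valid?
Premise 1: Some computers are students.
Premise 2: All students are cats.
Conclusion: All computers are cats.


Premise 1: Some computers are students.
Premise 2: All students are cats.
Conclusion: All computers are cats.
Fallacy: illicit minor. The minor term (computers) is distributed in the conclusion ('All computers ...') but undistributed in its premise ('Some computers are students' doesn't cover all computers).
Only 'Some computers are cats' follows, not 'All'.

Invalid


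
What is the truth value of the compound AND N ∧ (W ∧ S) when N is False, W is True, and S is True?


N = False, W = True, S = True
Step 1: W ∧ S = True AND True = True
Step 2: N ∧ True = False AND True = False
AND is true only when ALL operands are true.

False


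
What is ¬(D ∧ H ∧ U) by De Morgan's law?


De Morgan's law: ¬(P ∧ Q ∧ R) ≡ ¬P ∨ ¬Q ∨ ¬R
¬(D ∧ H ∧ U) = ¬D ∨ ¬H ∨ ¬U

¬D ∨ ¬H ∨ ¬U


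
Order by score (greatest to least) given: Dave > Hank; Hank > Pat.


Constraints: Dave > Hank; Hank > Pat
Method: at each step, the next-highest is the one remaining person who never appears on the smaller side of a constraint between remaining people.
  Step 1: remaining {Dave, Pat, Hank}; on the smaller side: {Pat, Hank} → Dave is next (Dave > Hank).
  Step 2: remaining {Pat, Hank}; on the smaller side: {Pat} → Hank is next (Hank > Pat).
  Step 3: only Pat remains → lowest.
Final ranking (highest to lowest):

Dave > Hank > Pat


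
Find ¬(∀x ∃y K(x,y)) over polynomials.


Original: ∀x ∃y K(x,y)
Rule: ¬∀→∃, ¬∃→∀, negate predicate.
Negation: ∃x ∀y ¬K(x,y)

∃x ∀y ¬K(x,y)


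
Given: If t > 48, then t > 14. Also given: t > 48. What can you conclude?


Modus ponens: P → Q, P ⊢ Q
P: t > 48
Q: t > 14
We have P → Q and P is true.
By modus ponens, Q must be true.

t > 14


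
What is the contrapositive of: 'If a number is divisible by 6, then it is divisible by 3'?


Original: If a number is divisible by 6, then it is divisible by 3
Contrapositive: If ¬Q, then ¬P
Negate Q: not (it is divisible by 3)
Negate P: not (a number is divisible by 6)

If not (it is divisible by 3), then not (a number is divisible by 6).


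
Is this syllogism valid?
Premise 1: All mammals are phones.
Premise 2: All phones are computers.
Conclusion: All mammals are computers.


Premise 1: All mammals are phones.
Premise 2: All phones are computers.
Conclusion: All mammals are computers.
Barbara syllogism (AAA-1): All A are B, All B are C → All A are C.
Middle term (phones) distributed in premise 2.

Valid


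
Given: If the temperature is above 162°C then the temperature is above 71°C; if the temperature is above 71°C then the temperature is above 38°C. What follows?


Hypothetical syllogism: P → Q, Q → R ⊢ P → R
Premise 1: the temperature is above 162°C → the temperature is above 71°C
Premise 2: the temperature is above 71°C → the temperature is above 38°C
Chain the implications: the middle term (the temperature is above 71°C) links the two.
Conclusion: If the temperature is above 162°C, then the temperature is above 38°C.

If the temperature is above 162°C, then the temperature is above 38°C.
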